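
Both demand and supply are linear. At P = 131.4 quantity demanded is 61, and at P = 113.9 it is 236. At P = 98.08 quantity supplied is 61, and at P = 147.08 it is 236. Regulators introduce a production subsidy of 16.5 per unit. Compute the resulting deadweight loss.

Demand slope = (113.9 − 131.4)/(236 − 61) = −0.1, so P = 137.5 − 0.1Q.
Supply slope = (147.08 − 98.08)/(236 − 61) = 0.28, so P = 81 + 0.28Q.
Competitive equilibrium: 137.5 − 0.1Q = 81 + 0.28Q → Q* = 148.6842, P* = 122.6316.
The subsidy lowers effective supply by 16.5: P = 64.5 + 0.28Q.
New quantity: 137.5 − 0.1Q = 64.5 + 0.28Q → Q' = 192.1053.
Overproduction ΔQ = 192.1053 − 148.6842 = 43.4211; wedge = subsidy = 16.5.
Welfare loss = ½ × 43.4211 × 16.5 = 358.22.

358.22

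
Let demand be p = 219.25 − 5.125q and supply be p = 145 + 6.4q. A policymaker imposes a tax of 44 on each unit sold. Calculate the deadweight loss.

Competitive equilibrium: 219.25 − 5.125q = 145 + 6.4q → q* = 6.4425, p* = 186.2321.
With the tax, the buyer price exceeds the seller price by 44: (219.25 − 5.125q) − (145 + 6.4q) = 44 → q' = 2.6247.
Δq = 6.4425 − 2.6247 = 3.8178; the wedge equals the tax, 44.
The triangle = ½ × 3.8178 × 44 = 83.99.

83.99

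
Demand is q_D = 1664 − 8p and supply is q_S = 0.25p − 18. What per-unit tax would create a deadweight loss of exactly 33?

In inverse form: demand p = 208 − 0.125q, supply p = 72 + 4q.
Competitive equilibrium: 208 − 0.125q = 72 + 4q → q* = 32.9697, p* = 203.8788.
A tax t gives Δq = t/4.125 and wedge t, so DWL = t²/8.25.
t²/8.25 = 33 → t² = 272.25 → t = 16.5.

16.5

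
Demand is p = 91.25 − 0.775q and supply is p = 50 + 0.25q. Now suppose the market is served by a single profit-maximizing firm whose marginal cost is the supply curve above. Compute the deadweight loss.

Competitive equilibrium: 91.25 − 0.775q = 50 + 0.25q → q* = 40.2439, p* = 60.061.
Marginal revenue: MR = 91.25 − 1.55q. Set MR = MC: 91.25 − 1.55q = 50 + 0.25q → q_m = 22.9167.
Price p_m = 91.25 − 0.775·22.9167 = 73.4896; MC(q_m) = 50 + 0.25·22.9167 = 55.7292.
Competitive q* = 40.2439, so Δq = 17.3272; wedge = 73.4896 − 55.7292 = 17.7604.
DWL = ½ × 17.3272 × 17.7604 = 153.87.

153.87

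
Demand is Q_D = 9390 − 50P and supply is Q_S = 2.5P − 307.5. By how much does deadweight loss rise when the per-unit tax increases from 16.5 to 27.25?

In inverse form: demand P = 187.8 − 0.02Q, supply P = 123 + 0.4Q.
Competitive equilibrium: 187.8 − 0.02Q = 123 + 0.4Q → Q* = 154.2857, P* = 184.7143.
For a per-unit tax t: ΔQ = t/0.42, so DWL = ½·t·(t/0.42) = t²/0.84.
At t = 16.5: DWL = 324.107. At t = 27.25: DWL = 884.003.
Increase = 884.003 − 324.107 = 559.90.

559.90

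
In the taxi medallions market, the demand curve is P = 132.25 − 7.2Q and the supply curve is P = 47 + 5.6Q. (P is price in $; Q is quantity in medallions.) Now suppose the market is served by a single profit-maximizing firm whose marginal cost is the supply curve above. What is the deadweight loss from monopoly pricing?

$36.79

Competitive equilibrium: 132.25 − 7.2Q = 47 + 5.6Q → Q* = 6.6602, P* = 84.2969.
Marginal revenue: MR = 132.25 − 14.4Q. Set MR = MC: 132.25 − 14.4Q = 47 + 5.6Q → Q_m = 4.2625.
Price P_m = 132.25 − 7.2·4.2625 = 101.56; MC(Q_m) = 47 + 5.6·4.2625 = 70.87.
Competitive Q* = 6.6602, so ΔQ = 2.3977; wedge = 101.56 − 70.87 = 30.69.
DWL = ½ × 2.3977 × 30.69 = $36.79.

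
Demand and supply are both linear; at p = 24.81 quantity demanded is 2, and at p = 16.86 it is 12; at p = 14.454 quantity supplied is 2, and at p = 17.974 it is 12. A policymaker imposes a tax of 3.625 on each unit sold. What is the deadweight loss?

5.73

Demand slope = (16.86 − 24.81)/(12 − 2) = −0.795, so p = 26.4 − 0.795q.
Supply slope = (17.974 − 14.454)/(12 − 2) = 0.352, so p = 13.75 + 0.352q.
Competitive equilibrium: 26.4 − 0.795q = 13.75 + 0.352q → q* = 11.0288, p* = 17.6321.
With the tax, the buyer price exceeds the seller price by 3.625: (26.4 − 0.795q) − (13.75 + 0.352q) = 3.625 → q' = 7.8684.
Δq = 11.0288 − 7.8684 = 3.1604; the wedge equals the tax, 3.625.
DWL = ½ × 3.1604 × 3.625 = 5.73.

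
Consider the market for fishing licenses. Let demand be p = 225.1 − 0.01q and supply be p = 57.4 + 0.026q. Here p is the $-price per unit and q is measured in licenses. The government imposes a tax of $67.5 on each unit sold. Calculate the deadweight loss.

$63281.25

Competitive equilibrium: 225.1 − 0.01q = 57.4 + 0.026q → q* = 4658.3333, p* = 178.5167.
With the tax, the buyer price exceeds the seller price by 67.5: (225.1 − 0.01q) − (57.4 + 0.026q) = 67.5 → q' = 2783.3333.
Δq = 4658.3333 − 2783.3333 = 1875; the wedge equals the tax, 67.5.
DWL = ½ × 1875 × 67.5 = $63281.25.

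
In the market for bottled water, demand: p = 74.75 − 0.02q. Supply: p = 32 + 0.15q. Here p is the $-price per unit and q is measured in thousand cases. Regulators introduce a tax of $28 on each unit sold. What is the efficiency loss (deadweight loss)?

$2305.88 thousand

Competitive equilibrium: 74.75 − 0.02q = 32 + 0.15q → q* = 251.4706, p* = 69.7206.
With the tax, the buyer price exceeds the seller price by 28: (74.75 − 0.02q) − (32 + 0.15q) = 28 → q' = 86.7647.
Δq = 251.4706 − 86.7647 = 164.7059; the wedge equals the tax, 28.
Welfare loss = ½ × 164.7059 × 28 = $2305.88 thousand.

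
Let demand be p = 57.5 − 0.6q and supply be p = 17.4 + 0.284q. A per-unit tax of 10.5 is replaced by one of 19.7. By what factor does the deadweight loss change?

3.520

Competitive equilibrium: 57.5 − 0.6q = 17.4 + 0.284q → q* = 45.362, p* = 30.2828.
For a per-unit tax t: Δq = t/0.884, so DWL = ½·t·(t/0.884) = t²/1.768.
At t = 10.5: DWL = 62.359. At t = 19.7: DWL = 219.508.
Ratio = (19.7/10.5)² = 3.520.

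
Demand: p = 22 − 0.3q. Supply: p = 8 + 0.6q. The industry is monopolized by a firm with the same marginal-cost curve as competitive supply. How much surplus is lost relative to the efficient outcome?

6.81

Competitive equilibrium: 22 − 0.3q = 8 + 0.6q → q* = 15.5556, p* = 17.3333.
Marginal revenue: MR = 22 − 0.6q. Set MR = MC: 22 − 0.6q = 8 + 0.6q → q_m = 11.6667.
Price p_m = 22 − 0.3·11.6667 = 18.5; MC(q_m) = 8 + 0.6·11.6667 = 15.
Competitive q* = 15.5556, so Δq = 3.8889; wedge = 18.5 − 15 = 3.5.
Welfare loss = ½ × 3.8889 × 3.5 = 6.81.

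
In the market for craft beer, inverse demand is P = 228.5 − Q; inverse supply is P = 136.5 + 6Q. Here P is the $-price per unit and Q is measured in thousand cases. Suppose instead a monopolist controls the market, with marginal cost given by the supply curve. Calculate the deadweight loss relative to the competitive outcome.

$9.45 thousand

Competitive equilibrium: 228.5 − Q = 136.5 + 6Q → Q* = 13.1429, P* = 215.3571.
Marginal revenue: MR = 228.5 − 2Q. Set MR = MC: 228.5 − 2Q = 136.5 + 6Q → Q_m = 11.5.
Price P_m = 228.5 − 1·11.5 = 217; MC(Q_m) = 136.5 + 6·11.5 = 205.5.
Competitive Q* = 13.1429, so ΔQ = 1.6429; wedge = 217 − 205.5 = 11.5.
The triangle = ½ × 1.6429 × 11.5 = $9.45 thousand.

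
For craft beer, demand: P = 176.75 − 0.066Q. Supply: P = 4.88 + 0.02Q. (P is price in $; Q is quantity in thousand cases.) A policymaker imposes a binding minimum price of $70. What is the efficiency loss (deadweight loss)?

Competitive equilibrium: 176.75 − 0.066Q = 4.88 + 0.02Q → Q* = 1998.4884, P* = 44.8498.
At the floor P = 70, quantity demanded = (176.75 − 70)/0.066 = 1617.4242.
Sellers' marginal cost at Q' = 1617.4242: 4.88 + 0.02·1617.4242 = 37.2285.
ΔQ = 1998.4884 − 1617.4242 = 381.0642; wedge = 70 − 37.2285 = 32.7715.
Welfare loss = ½ × 381.0642 × 32.7715 = $6244.02 thousand.

$6244.02 thousand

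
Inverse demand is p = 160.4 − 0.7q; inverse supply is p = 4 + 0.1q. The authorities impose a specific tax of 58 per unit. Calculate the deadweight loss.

2102.50

Competitive equilibrium: 160.4 − 0.7q = 4 + 0.1q → q* = 195.5, p* = 23.55.
With the tax, the buyer price exceeds the seller price by 58: (160.4 − 0.7q) − (4 + 0.1q) = 58 → q' = 123.
Δq = 195.5 − 123 = 72.5; the wedge equals the tax, 58.
The triangle = ½ × 72.5 × 58 = 2102.50.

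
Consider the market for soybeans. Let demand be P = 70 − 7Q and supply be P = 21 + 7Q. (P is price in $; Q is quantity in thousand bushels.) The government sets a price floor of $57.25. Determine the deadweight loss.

Competitive equilibrium: 70 − 7Q = 21 + 7Q → Q* = 3.5, P* = 45.5.
At the floor P = 57.25, quantity demanded = (70 − 57.25)/7 = 1.8214.
Sellers' marginal cost at Q' = 1.8214: 21 + 7·1.8214 = 33.7498.
ΔQ = 3.5 − 1.8214 = 1.6786; wedge = 57.25 − 33.7498 = 23.5002.
DWL = ½ × 1.6786 × 23.5002 = $19.72 thousand.

$19.72 thousand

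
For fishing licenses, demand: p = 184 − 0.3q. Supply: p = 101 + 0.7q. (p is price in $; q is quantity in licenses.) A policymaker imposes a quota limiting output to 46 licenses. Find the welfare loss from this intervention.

Competitive equilibrium: 184 − 0.3q = 101 + 0.7q → q* = 83, p* = 159.1.
At q = 46: demand price = 184 − 0.3·46 = 170.2; supply price = 101 + 0.7·46 = 133.2.
Δq = 83 − 46 = 37; wedge = 170.2 − 133.2 = 37.
DWL = ½ × 37 × 37 = $684.50.

$684.50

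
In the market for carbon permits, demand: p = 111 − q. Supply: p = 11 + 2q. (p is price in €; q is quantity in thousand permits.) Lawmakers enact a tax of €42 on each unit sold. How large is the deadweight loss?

€294 thousand

Competitive equilibrium: 111 − q = 11 + 2q → q* = 33.3333, p* = 77.6667.
With the tax, the buyer price exceeds the seller price by 42: (111 − q) − (11 + 2q) = 42 → q' = 19.3333.
Δq = 33.3333 − 19.3333 = 14; the wedge equals the tax, 42.
Deadweight loss = ½ × 14 × 42 = €294 thousand.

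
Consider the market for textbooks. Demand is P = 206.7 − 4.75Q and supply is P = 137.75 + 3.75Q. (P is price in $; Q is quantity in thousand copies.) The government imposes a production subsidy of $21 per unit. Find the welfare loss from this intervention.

$25.94 thousand

Competitive equilibrium: 206.7 − 4.75Q = 137.75 + 3.75Q → Q* = 8.1118, P* = 168.1691.
The subsidy lowers effective supply by 21: P = 116.75 + 3.75Q.
New quantity: 206.7 − 4.75Q = 116.75 + 3.75Q → Q' = 10.5824.
Overproduction ΔQ = 10.5824 − 8.1118 = 2.4706; wedge = subsidy = 21.
The triangle = ½ × 2.4706 × 21 = $25.94 thousand.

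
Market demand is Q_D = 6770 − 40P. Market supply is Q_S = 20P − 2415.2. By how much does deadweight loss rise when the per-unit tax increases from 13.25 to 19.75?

In inverse form: demand P = 169.25 − 0.025Q, supply P = 120.76 + 0.05Q.
Competitive equilibrium: 169.25 − 0.025Q = 120.76 + 0.05Q → Q* = 646.5333, P* = 153.0867.
For a per-unit tax t: ΔQ = t/0.075, so DWL = ½·t·(t/0.075) = t²/0.15.
At t = 13.25: DWL = 1170.417. At t = 19.75: DWL = 2600.417.
Increase = 2600.417 − 1170.417 = 1430.

1430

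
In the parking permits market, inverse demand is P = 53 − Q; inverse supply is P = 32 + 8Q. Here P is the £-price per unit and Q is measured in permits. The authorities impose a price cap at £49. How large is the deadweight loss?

Competitive equilibrium: 53 − Q = 32 + 8Q → Q* = 2.3333, P* = 50.6667.
At the ceiling P = 49, quantity supplied = (49 − 32)/8 = 2.125.
Willingness to pay at Q' = 2.125: 53 − 1·2.125 = 50.875.
ΔQ = 2.3333 − 2.125 = 0.2083; wedge = 50.875 − 49 = 1.875.
Welfare loss = ½ × 0.2083 × 1.875 = £0.20.

£0.20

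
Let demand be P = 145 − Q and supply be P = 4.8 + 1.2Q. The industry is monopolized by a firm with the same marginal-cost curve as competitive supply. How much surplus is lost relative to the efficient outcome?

436.26

Competitive equilibrium: 145 − Q = 4.8 + 1.2Q → Q* = 63.7273, P* = 81.2727.
Marginal revenue: MR = 145 − 2Q. Set MR = MC: 145 − 2Q = 4.8 + 1.2Q → Q_m = 43.8125.
Price P_m = 145 − 1·43.8125 = 101.1875; MC(Q_m) = 4.8 + 1.2·43.8125 = 57.375.
Competitive Q* = 63.7273, so ΔQ = 19.9148; wedge = 101.1875 − 57.375 = 43.8125.
The triangle = ½ × 19.9148 × 43.8125 = 436.26.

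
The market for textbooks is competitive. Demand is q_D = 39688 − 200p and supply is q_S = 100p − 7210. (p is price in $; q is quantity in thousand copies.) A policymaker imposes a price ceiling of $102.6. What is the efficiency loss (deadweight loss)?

$216491.60 thousand

In inverse form: demand p = 198.44 − 0.005q, supply p = 72.1 + 0.01q.
Competitive equilibrium: 198.44 − 0.005q = 72.1 + 0.01q → q* = 8422.6667, p* = 156.3267.
At the ceiling p = 102.6, quantity supplied = (102.6 − 72.1)/0.01 = 3050.
Willingness to pay at q' = 3050: 198.44 − 0.005·3050 = 183.19.
Δq = 8422.6667 − 3050 = 5372.6667; wedge = 183.19 − 102.6 = 80.59.
Welfare loss = ½ × 5372.6667 × 80.59 = $216491.60 thousand.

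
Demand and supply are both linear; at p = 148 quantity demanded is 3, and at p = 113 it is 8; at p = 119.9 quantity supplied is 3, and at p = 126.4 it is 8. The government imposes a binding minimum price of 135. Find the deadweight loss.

9.69

Demand slope = (113 − 148)/(8 − 3) = −7, so p = 169 − 7q.
Supply slope = (126.4 − 119.9)/(8 − 3) = 1.3, so p = 116 + 1.3q.
Competitive equilibrium: 169 − 7q = 116 + 1.3q → q* = 6.3855, p* = 124.3012.
At the floor p = 135, quantity demanded = (169 − 135)/7 = 4.8571.
Sellers' marginal cost at q' = 4.8571: 116 + 1.3·4.8571 = 122.3142.
Δq = 6.3855 − 4.8571 = 1.5284; wedge = 135 − 122.3142 = 12.6858.
Welfare loss = ½ × 1.5284 × 12.6858 = 9.69.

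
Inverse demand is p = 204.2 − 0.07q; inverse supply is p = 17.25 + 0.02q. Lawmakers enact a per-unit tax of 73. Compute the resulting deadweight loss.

Competitive equilibrium: 204.2 − 0.07q = 17.25 + 0.02q → q* = 2077.2222, p* = 58.7944.
With the tax, the buyer price exceeds the seller price by 73: (204.2 − 0.07q) − (17.25 + 0.02q) = 73 → q' = 1266.1111.
Δq = 2077.2222 − 1266.1111 = 811.1111; the wedge equals the tax, 73.
Welfare loss = ½ × 811.1111 × 73 = 29605.56.

29605.56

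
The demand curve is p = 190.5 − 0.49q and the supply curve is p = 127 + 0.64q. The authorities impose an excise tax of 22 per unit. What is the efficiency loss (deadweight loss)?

214.16

Competitive equilibrium: 190.5 − 0.49q = 127 + 0.64q → q* = 56.1947, p* = 162.9646.
With the tax, the buyer price exceeds the seller price by 22: (190.5 − 0.49q) − (127 + 0.64q) = 22 → q' = 36.7257.
Δq = 56.1947 − 36.7257 = 19.469; the wedge equals the tax, 22.
Deadweight loss = ½ × 19.469 × 22 = 214.16.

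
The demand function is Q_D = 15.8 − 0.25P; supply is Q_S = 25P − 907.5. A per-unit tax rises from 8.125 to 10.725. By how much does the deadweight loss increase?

In inverse form: demand P = 63.2 − 4Q, supply P = 36.3 + 0.04Q.
Competitive equilibrium: 63.2 − 4Q = 36.3 + 0.04Q → Q* = 6.6584, P* = 36.5663.
For a per-unit tax t: ΔQ = t/4.04, so DWL = ½·t·(t/4.04) = t²/8.08.
At t = 8.125: DWL = 8.17. At t = 10.725: DWL = 14.236.
Increase = 14.236 − 8.17 = 6.07.

6.07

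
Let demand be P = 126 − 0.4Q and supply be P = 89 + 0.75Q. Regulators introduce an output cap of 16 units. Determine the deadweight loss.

Competitive equilibrium: 126 − 0.4Q = 89 + 0.75Q → Q* = 32.1739, P* = 113.1304.
At Q = 16: demand price = 126 − 0.4·16 = 119.6; supply price = 89 + 0.75·16 = 101.
ΔQ = 32.1739 − 16 = 16.1739; wedge = 119.6 − 101 = 18.6.
Welfare loss = ½ × 16.1739 × 18.6 = 150.42.

150.42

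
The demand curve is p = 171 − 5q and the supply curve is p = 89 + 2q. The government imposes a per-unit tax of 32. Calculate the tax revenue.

228.57

Competitive equilibrium: 171 − 5q = 89 + 2q → q* = 11.7143, p* = 112.4286.
With the tax, the buyer price exceeds the seller price by 32: (171 − 5q) − (89 + 2q) = 32 → q' = 7.1429.
Tax revenue = 32 × 7.1429 = 228.57.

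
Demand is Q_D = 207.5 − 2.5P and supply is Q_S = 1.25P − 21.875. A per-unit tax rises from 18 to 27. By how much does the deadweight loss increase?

In inverse form: demand P = 83 − 0.4Q, supply P = 17.5 + 0.8Q.
Competitive equilibrium: 83 − 0.4Q = 17.5 + 0.8Q → Q* = 54.5833, P* = 61.1667.
For a per-unit tax t: ΔQ = t/1.2, so DWL = ½·t·(t/1.2) = t²/2.4.
At t = 18: DWL = 135. At t = 27: DWL = 303.75.
Increase = 303.75 − 135 = 168.75.

168.75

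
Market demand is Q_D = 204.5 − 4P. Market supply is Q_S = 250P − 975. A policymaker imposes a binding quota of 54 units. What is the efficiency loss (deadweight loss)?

In inverse form: demand P = 51.125 − 0.25Q, supply P = 3.9 + 0.004Q.
Competitive equilibrium: 51.125 − 0.25Q = 3.9 + 0.004Q → Q* = 185.9252, P* = 4.6437.
At Q = 54: demand price = 51.125 − 0.25·54 = 37.625; supply price = 3.9 + 0.004·54 = 4.116.
ΔQ = 185.9252 − 54 = 131.9252; wedge = 37.625 − 4.116 = 33.509.
Welfare loss = ½ × 131.9252 × 33.509 = 2210.34.

2210.34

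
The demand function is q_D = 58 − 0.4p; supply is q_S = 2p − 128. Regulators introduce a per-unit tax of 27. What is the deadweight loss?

In inverse form: demand p = 145 − 2.5q, supply p = 64 + 0.5q.
Competitive equilibrium: 145 − 2.5q = 64 + 0.5q → q* = 27, p* = 77.5.
With the tax, the buyer price exceeds the seller price by 27: (145 − 2.5q) − (64 + 0.5q) = 27 → q' = 18.
Δq = 27 − 18 = 9; the wedge equals the tax, 27.
Deadweight loss = ½ × 9 × 27 = 121.50.

121.50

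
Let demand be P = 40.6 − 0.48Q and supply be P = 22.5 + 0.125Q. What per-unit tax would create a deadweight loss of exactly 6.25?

2.75

Competitive equilibrium: 40.6 − 0.48Q = 22.5 + 0.125Q → Q* = 29.9174, P* = 26.2397.
A tax t gives ΔQ = t/0.605 and wedge t, so DWL = t²/1.21.
t²/1.21 = 6.25 → t² = 7.5625 → t = 2.75.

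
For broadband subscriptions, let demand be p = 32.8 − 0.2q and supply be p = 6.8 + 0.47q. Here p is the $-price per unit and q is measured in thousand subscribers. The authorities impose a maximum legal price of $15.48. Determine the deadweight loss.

$138.57 thousand

Competitive equilibrium: 32.8 − 0.2q = 6.8 + 0.47q → q* = 38.806, p* = 25.0388.
At the ceiling p = 15.48, quantity supplied = (15.48 − 6.8)/0.47 = 18.4681.
Willingness to pay at q' = 18.4681: 32.8 − 0.2·18.4681 = 29.1064.
Δq = 38.806 − 18.4681 = 20.3379; wedge = 29.1064 − 15.48 = 13.6264.
Welfare loss = ½ × 20.3379 × 13.6264 = $138.57 thousand.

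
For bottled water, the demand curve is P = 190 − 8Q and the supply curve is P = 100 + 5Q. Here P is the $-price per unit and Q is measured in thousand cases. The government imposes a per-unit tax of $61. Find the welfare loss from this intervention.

$143.12 thousand

Competitive equilibrium: 190 − 8Q = 100 + 5Q → Q* = 6.9231, P* = 134.6154.
With the tax, the buyer price exceeds the seller price by 61: (190 − 8Q) − (100 + 5Q) = 61 → Q' = 2.2308.
ΔQ = 6.9231 − 2.2308 = 4.6923; the wedge equals the tax, 61.
Deadweight loss = ½ × 4.6923 × 61 = $143.12 thousand.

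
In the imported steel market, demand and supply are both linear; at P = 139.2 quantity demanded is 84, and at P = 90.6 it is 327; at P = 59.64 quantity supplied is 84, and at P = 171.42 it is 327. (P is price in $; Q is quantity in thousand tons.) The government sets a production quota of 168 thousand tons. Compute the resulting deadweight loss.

Demand slope = (90.6 − 139.2)/(327 − 84) = −0.2, so P = 156 − 0.2Q.
Supply slope = (171.42 − 59.64)/(327 − 84) = 0.46, so P = 21 + 0.46Q.
Competitive equilibrium: 156 − 0.2Q = 21 + 0.46Q → Q* = 204.5455, P* = 115.0909.
At Q = 168: demand price = 156 − 0.2·168 = 122.4; supply price = 21 + 0.46·168 = 98.28.
ΔQ = 204.5455 − 168 = 36.5455; wedge = 122.4 − 98.28 = 24.12.
DWL = ½ × 36.5455 × 24.12 = $440.74 thousand.

$440.74 thousand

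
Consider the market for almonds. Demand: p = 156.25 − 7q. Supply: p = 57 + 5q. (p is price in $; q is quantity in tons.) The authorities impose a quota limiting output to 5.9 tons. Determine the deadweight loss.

$33.73

Competitive equilibrium: 156.25 − 7q = 57 + 5q → q* = 8.27083, p* = 98.35417.
At q = 5.9: demand price = 156.25 − 7·5.9 = 114.95; supply price = 57 + 5·5.9 = 86.5.
Δq = 8.27083 − 5.9 = 2.37083; wedge = 114.95 − 86.5 = 28.45.
DWL = ½ × 2.37083 × 28.45 = $33.73.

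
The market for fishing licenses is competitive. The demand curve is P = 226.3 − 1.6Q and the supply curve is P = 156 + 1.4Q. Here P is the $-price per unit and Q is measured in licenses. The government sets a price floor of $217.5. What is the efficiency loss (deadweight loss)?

Competitive equilibrium: 226.3 − 1.6Q = 156 + 1.4Q → Q* = 23.4333, P* = 188.8067.
At the floor P = 217.5, quantity demanded = (226.3 − 217.5)/1.6 = 5.5.
Sellers' marginal cost at Q' = 5.5: 156 + 1.4·5.5 = 163.7.
ΔQ = 23.4333 − 5.5 = 17.9333; wedge = 217.5 − 163.7 = 53.8.
Deadweight loss = ½ × 17.9333 × 53.8 = $482.41.

$482.41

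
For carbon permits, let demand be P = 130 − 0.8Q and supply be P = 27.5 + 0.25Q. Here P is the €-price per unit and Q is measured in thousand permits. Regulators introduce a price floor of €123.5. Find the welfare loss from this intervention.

Competitive equilibrium: 130 − 0.8Q = 27.5 + 0.25Q → Q* = 97.619, P* = 51.9048.
At the floor P = 123.5, quantity demanded = (130 − 123.5)/0.8 = 8.125.
Sellers' marginal cost at Q' = 8.125: 27.5 + 0.25·8.125 = 29.5313.
ΔQ = 97.619 − 8.125 = 89.494; wedge = 123.5 − 29.5313 = 93.9687.
The triangle = ½ × 89.494 × 93.9687 = €4204.82 thousand.

€4204.82 thousand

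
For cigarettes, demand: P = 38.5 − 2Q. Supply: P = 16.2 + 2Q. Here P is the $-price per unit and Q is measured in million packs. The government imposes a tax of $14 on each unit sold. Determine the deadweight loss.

Competitive equilibrium: 38.5 − 2Q = 16.2 + 2Q → Q* = 5.575, P* = 27.35.
With the tax, the buyer price exceeds the seller price by 14: (38.5 − 2Q) − (16.2 + 2Q) = 14 → Q' = 2.075.
ΔQ = 5.575 − 2.075 = 3.5; the wedge equals the tax, 14.
Welfare loss = ½ × 3.5 × 14 = $24.50 million.

$24.50 million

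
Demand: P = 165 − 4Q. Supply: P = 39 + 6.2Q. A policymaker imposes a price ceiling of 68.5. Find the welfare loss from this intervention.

Competitive equilibrium: 165 − 4Q = 39 + 6.2Q → Q* = 12.3529, P* = 115.5882.
At the ceiling P = 68.5, quantity supplied = (68.5 − 39)/6.2 = 4.7581.
Willingness to pay at Q' = 4.7581: 165 − 4·4.7581 = 145.9676.
ΔQ = 12.3529 − 4.7581 = 7.5948; wedge = 145.9676 − 68.5 = 77.4676.
Deadweight loss = ½ × 7.5948 × 77.4676 = 294.18.

294.18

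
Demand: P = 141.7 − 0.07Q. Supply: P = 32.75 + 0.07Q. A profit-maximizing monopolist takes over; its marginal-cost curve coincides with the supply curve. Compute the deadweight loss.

Competitive equilibrium: 141.7 − 0.07Q = 32.75 + 0.07Q → Q* = 778.21429, P* = 87.225.
Marginal revenue: MR = 141.7 − 0.14Q. Set MR = MC: 141.7 − 0.14Q = 32.75 + 0.07Q → Q_m = 518.80952.
Price P_m = 141.7 − 0.07·518.80952 = 105.38333; MC(Q_m) = 32.75 + 0.07·518.80952 = 69.06667.
Competitive Q* = 778.21429, so ΔQ = 259.40477; wedge = 105.38333 − 69.06667 = 36.31666.
The triangle = ½ × 259.40477 × 36.31666 = 4710.36.

4710.36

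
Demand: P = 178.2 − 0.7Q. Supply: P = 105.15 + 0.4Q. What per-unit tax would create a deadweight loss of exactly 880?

44

Competitive equilibrium: 178.2 − 0.7Q = 105.15 + 0.4Q → Q* = 66.4091, P* = 131.7136.
A tax t gives ΔQ = t/1.1 and wedge t, so DWL = t²/2.2.
t²/2.2 = 880 → t² = 1936 → t = 44.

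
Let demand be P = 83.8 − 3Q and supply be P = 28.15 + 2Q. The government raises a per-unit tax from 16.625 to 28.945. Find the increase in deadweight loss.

Competitive equilibrium: 83.8 − 3Q = 28.15 + 2Q → Q* = 11.13, P* = 50.41.
For a per-unit tax t: ΔQ = t/5, so DWL = ½·t·(t/5) = t²/10.
At t = 16.625: DWL = 27.639. At t = 28.945: DWL = 83.781.
Increase = 83.781 − 27.639 = 56.14.

56.14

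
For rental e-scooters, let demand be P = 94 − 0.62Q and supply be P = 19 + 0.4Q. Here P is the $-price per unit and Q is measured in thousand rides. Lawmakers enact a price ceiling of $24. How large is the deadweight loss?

$1899.54 thousand

Competitive equilibrium: 94 − 0.62Q = 19 + 0.4Q → Q* = 73.5294, P* = 48.4118.
At the ceiling P = 24, quantity supplied = (24 − 19)/0.4 = 12.5.
Willingness to pay at Q' = 12.5: 94 − 0.62·12.5 = 86.25.
ΔQ = 73.5294 − 12.5 = 61.0294; wedge = 86.25 − 24 = 62.25.
Welfare loss = ½ × 61.0294 × 62.25 = $1899.54 thousand.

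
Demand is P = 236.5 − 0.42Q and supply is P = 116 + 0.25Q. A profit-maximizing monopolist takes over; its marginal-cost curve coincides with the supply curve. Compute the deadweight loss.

Competitive equilibrium: 236.5 − 0.42Q = 116 + 0.25Q → Q* = 179.8507, P* = 160.9627.
Marginal revenue: MR = 236.5 − 0.84Q. Set MR = MC: 236.5 − 0.84Q = 116 + 0.25Q → Q_m = 110.5505.
Price P_m = 236.5 − 0.42·110.5505 = 190.0688; MC(Q_m) = 116 + 0.25·110.5505 = 143.6376.
Competitive Q* = 179.8507, so ΔQ = 69.3002; wedge = 190.0688 − 143.6376 = 46.4312.
Welfare loss = ½ × 69.3002 × 46.4312 = 1608.85.

1608.85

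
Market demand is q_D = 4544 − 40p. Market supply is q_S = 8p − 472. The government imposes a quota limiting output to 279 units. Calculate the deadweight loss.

In inverse form: demand p = 113.6 − 0.025q, supply p = 59 + 0.125q.
Competitive equilibrium: 113.6 − 0.025q = 59 + 0.125q → q* = 364, p* = 104.5.
At q = 279: demand price = 113.6 − 0.025·279 = 106.625; supply price = 59 + 0.125·279 = 93.875.
Δq = 364 − 279 = 85; wedge = 106.625 − 93.875 = 12.75.
The triangle = ½ × 85 × 12.75 = 541.875.

541.875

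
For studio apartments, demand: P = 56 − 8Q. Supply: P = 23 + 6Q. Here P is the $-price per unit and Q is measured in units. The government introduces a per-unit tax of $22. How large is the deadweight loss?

Competitive equilibrium: 56 − 8Q = 23 + 6Q → Q* = 2.3571, P* = 37.1429.
With the tax, the buyer price exceeds the seller price by 22: (56 − 8Q) − (23 + 6Q) = 22 → Q' = 0.7857.
ΔQ = 2.3571 − 0.7857 = 1.5714; the wedge equals the tax, 22.
The triangle = ½ × 1.5714 × 22 = $17.29.

$17.29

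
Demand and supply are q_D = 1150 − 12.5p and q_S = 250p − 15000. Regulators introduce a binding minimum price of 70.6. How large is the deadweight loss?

540.60

In inverse form: demand p = 92 − 0.08q, supply p = 60 + 0.004q.
Competitive equilibrium: 92 − 0.08q = 60 + 0.004q → q* = 380.9524, p* = 61.5238.
At the floor p = 70.6, quantity demanded = (92 − 70.6)/0.08 = 267.5.
Sellers' marginal cost at q' = 267.5: 60 + 0.004·267.5 = 61.07.
Δq = 380.9524 − 267.5 = 113.4524; wedge = 70.6 − 61.07 = 9.53.
Deadweight loss = ½ × 113.4524 × 9.53 = 540.60.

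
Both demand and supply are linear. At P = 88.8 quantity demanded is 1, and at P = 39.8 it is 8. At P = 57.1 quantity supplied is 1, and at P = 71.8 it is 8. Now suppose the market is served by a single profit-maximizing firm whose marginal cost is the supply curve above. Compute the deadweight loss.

17.29

Demand slope = (39.8 − 88.8)/(8 − 1) = −7, so P = 95.8 − 7Q.
Supply slope = (71.8 − 57.1)/(8 − 1) = 2.1, so P = 55 + 2.1Q.
Competitive equilibrium: 95.8 − 7Q = 55 + 2.1Q → Q* = 4.4835, P* = 64.4154.
Marginal revenue: MR = 95.8 − 14Q. Set MR = MC: 95.8 − 14Q = 55 + 2.1Q → Q_m = 2.5342.
Price P_m = 95.8 − 7·2.5342 = 78.0606; MC(Q_m) = 55 + 2.1·2.5342 = 60.3218.
Competitive Q* = 4.4835, so ΔQ = 1.9493; wedge = 78.0606 − 60.3218 = 17.7388.
Deadweight loss = ½ × 1.9493 × 17.7388 = 17.29.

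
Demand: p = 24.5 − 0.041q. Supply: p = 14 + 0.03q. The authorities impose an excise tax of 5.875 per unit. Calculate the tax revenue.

Competitive equilibrium: 24.5 − 0.041q = 14 + 0.03q → q* = 147.8873, p* = 18.4366.
With the tax, the buyer price exceeds the seller price by 5.875: (24.5 − 0.041q) − (14 + 0.03q) = 5.875 → q' = 65.1408.
Tax revenue = 5.875 × 65.1408 = 382.70.

382.70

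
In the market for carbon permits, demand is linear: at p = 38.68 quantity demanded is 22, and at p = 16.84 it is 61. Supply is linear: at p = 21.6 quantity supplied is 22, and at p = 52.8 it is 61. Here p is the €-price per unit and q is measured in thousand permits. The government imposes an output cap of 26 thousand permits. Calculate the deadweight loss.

€49.81 thousand

Demand slope = (16.84 − 38.68)/(61 − 22) = −0.56, so p = 51 − 0.56q.
Supply slope = (52.8 − 21.6)/(61 − 22) = 0.8, so p = 4 + 0.8q.
Competitive equilibrium: 51 − 0.56q = 4 + 0.8q → q* = 34.5588, p* = 31.6471.
At q = 26: demand price = 51 − 0.56·26 = 36.44; supply price = 4 + 0.8·26 = 24.8.
Δq = 34.5588 − 26 = 8.5588; wedge = 36.44 − 24.8 = 11.64.
Welfare loss = ½ × 8.5588 × 11.64 = €49.81 thousand.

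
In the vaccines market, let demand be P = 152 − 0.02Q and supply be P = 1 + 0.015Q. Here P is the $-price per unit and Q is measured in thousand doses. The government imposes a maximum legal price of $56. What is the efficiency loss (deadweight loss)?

Competitive equilibrium: 152 − 0.02Q = 1 + 0.015Q → Q* = 4314.28571, P* = 65.71429.
At the ceiling P = 56, quantity supplied = (56 − 1)/0.015 = 3666.66667.
Willingness to pay at Q' = 3666.66667: 152 − 0.02·3666.66667 = 78.66667.
ΔQ = 4314.28571 − 3666.66667 = 647.61904; wedge = 78.66667 − 56 = 22.66667.
The triangle = ½ × 647.61904 × 22.66667 = $7339.68 thousand.

$7339.68 thousand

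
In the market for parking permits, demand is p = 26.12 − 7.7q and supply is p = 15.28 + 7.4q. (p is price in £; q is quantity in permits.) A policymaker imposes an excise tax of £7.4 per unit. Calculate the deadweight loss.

£1.81

Competitive equilibrium: 26.12 − 7.7q = 15.28 + 7.4q → q* = 0.7179, p* = 20.5923.
With the tax, the buyer price exceeds the seller price by 7.4: (26.12 − 7.7q) − (15.28 + 7.4q) = 7.4 → q' = 0.2278.
Δq = 0.7179 − 0.2278 = 0.4901; the wedge equals the tax, 7.4.
The triangle = ½ × 0.4901 × 7.4 = £1.81.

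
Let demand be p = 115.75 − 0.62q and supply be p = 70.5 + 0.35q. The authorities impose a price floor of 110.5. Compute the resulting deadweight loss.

707.06

Competitive equilibrium: 115.75 − 0.62q = 70.5 + 0.35q → q* = 46.6495, p* = 86.8273.
At the floor p = 110.5, quantity demanded = (115.75 − 110.5)/0.62 = 8.4677.
Sellers' marginal cost at q' = 8.4677: 70.5 + 0.35·8.4677 = 73.4637.
Δq = 46.6495 − 8.4677 = 38.1818; wedge = 110.5 − 73.4637 = 37.0363.
Deadweight loss = ½ × 38.1818 × 37.0363 = 707.06.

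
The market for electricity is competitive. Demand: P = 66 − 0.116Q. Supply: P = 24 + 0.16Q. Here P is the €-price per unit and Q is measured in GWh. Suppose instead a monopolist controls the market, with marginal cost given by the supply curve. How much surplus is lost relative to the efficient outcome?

Competitive equilibrium: 66 − 0.116Q = 24 + 0.16Q → Q* = 152.17391, P* = 48.34783.
Marginal revenue: MR = 66 − 0.232Q. Set MR = MC: 66 − 0.232Q = 24 + 0.16Q → Q_m = 107.14286.
Price P_m = 66 − 0.116·107.14286 = 53.57143; MC(Q_m) = 24 + 0.16·107.14286 = 41.14286.
Competitive Q* = 152.17391, so ΔQ = 45.03105; wedge = 53.57143 − 41.14286 = 12.42857.
DWL = ½ × 45.03105 × 12.42857 = €279.84.

€279.84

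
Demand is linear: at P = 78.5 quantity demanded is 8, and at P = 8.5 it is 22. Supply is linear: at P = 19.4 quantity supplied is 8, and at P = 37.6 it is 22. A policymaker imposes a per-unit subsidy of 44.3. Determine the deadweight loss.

Demand slope = (8.5 − 78.5)/(22 − 8) = −5, so P = 118.5 − 5Q.
Supply slope = (37.6 − 19.4)/(22 − 8) = 1.3, so P = 9 + 1.3Q.
Competitive equilibrium: 118.5 − 5Q = 9 + 1.3Q → Q* = 17.381, P* = 31.5952.
The subsidy lowers effective supply by 44.3: P = 1.3Q − 35.3.
New quantity: 118.5 − 5Q = 1.3Q − 35.3 → Q' = 24.4127.
Overproduction ΔQ = 24.4127 − 17.381 = 7.0317; wedge = subsidy = 44.3.
Deadweight loss = ½ × 7.0317 × 44.3 = 155.75.

155.75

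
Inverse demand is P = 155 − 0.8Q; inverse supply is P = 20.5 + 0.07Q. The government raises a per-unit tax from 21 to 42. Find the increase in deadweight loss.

760.34

Competitive equilibrium: 155 − 0.8Q = 20.5 + 0.07Q → Q* = 154.5977, P* = 31.3218.
For a per-unit tax t: ΔQ = t/0.87, so DWL = ½·t·(t/0.87) = t²/1.74.
At t = 21: DWL = 253.4483. At t = 42: DWL = 1013.7931.
Increase = 1013.7931 − 253.4483 = 760.34.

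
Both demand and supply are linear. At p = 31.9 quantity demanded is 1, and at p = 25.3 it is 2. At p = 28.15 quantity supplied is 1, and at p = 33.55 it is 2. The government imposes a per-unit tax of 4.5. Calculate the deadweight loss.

Demand slope = (25.3 − 31.9)/(2 − 1) = −6.6, so p = 38.5 − 6.6q.
Supply slope = (33.55 − 28.15)/(2 − 1) = 5.4, so p = 22.75 + 5.4q.
Competitive equilibrium: 38.5 − 6.6q = 22.75 + 5.4q → q* = 1.3125, p* = 29.8375.
With the tax, the buyer price exceeds the seller price by 4.5: (38.5 − 6.6q) − (22.75 + 5.4q) = 4.5 → q' = 0.9375.
Δq = 1.3125 − 0.9375 = 0.375; the wedge equals the tax, 4.5.
DWL = ½ × 0.375 × 4.5 = 0.84.

0.84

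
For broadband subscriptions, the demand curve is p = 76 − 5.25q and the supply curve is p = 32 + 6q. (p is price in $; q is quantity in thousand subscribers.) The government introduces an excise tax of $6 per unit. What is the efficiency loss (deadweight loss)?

$1.60 thousand

Competitive equilibrium: 76 − 5.25q = 32 + 6q → q* = 3.9111, p* = 55.4667.
With the tax, the buyer price exceeds the seller price by 6: (76 − 5.25q) − (32 + 6q) = 6 → q' = 3.3778.
Δq = 3.9111 − 3.3778 = 0.5333; the wedge equals the tax, 6.
DWL = ½ × 0.5333 × 6 = $1.60 thousand.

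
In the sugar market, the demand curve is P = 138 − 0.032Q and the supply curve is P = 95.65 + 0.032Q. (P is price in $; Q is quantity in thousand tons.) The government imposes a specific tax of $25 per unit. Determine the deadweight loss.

Competitive equilibrium: 138 − 0.032Q = 95.65 + 0.032Q → Q* = 661.7188, P* = 116.825.
With the tax, the buyer price exceeds the seller price by 25: (138 − 0.032Q) − (95.65 + 0.032Q) = 25 → Q' = 271.0938.
ΔQ = 661.7188 − 271.0938 = 390.625; the wedge equals the tax, 25.
Deadweight loss = ½ × 390.625 × 25 = $4882.81 thousand.

$4882.81 thousand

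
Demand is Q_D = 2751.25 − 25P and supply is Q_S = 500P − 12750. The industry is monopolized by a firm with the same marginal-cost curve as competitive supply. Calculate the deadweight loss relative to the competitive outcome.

In inverse form: demand P = 110.05 − 0.04Q, supply P = 25.5 + 0.002Q.
Competitive equilibrium: 110.05 − 0.04Q = 25.5 + 0.002Q → Q* = 2013.0952, P* = 29.5262.
Marginal revenue: MR = 110.05 − 0.08Q. Set MR = MC: 110.05 − 0.08Q = 25.5 + 0.002Q → Q_m = 1031.0976.
Price P_m = 110.05 − 0.04·1031.0976 = 68.8061; MC(Q_m) = 25.5 + 0.002·1031.0976 = 27.5622.
Competitive Q* = 2013.0952, so ΔQ = 981.9976; wedge = 68.8061 − 27.5622 = 41.2439.
Deadweight loss = ½ × 981.9976 × 41.2439 = 20250.71.

20250.71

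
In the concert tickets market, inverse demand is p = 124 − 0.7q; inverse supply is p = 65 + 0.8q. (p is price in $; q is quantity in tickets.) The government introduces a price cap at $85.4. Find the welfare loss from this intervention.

$143.52

Competitive equilibrium: 124 − 0.7q = 65 + 0.8q → q* = 39.3333, p* = 96.4667.
At the ceiling p = 85.4, quantity supplied = (85.4 − 65)/0.8 = 25.5.
Willingness to pay at q' = 25.5: 124 − 0.7·25.5 = 106.15.
Δq = 39.3333 − 25.5 = 13.8333; wedge = 106.15 − 85.4 = 20.75.
Welfare loss = ½ × 13.8333 × 20.75 = $143.52.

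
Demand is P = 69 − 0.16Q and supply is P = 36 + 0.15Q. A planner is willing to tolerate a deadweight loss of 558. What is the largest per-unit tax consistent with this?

18.6

Competitive equilibrium: 69 − 0.16Q = 36 + 0.15Q → Q* = 106.4516, P* = 51.9677.
A tax t gives ΔQ = t/0.31 and wedge t, so DWL = t²/0.62.
t²/0.62 = 558 → t² = 345.96 → t = 18.6.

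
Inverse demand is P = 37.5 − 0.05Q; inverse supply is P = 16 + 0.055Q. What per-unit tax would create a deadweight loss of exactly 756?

Competitive equilibrium: 37.5 − 0.05Q = 16 + 0.055Q → Q* = 204.7619, P* = 27.2619.
A tax t gives ΔQ = t/0.105 and wedge t, so DWL = t²/0.21.
t²/0.21 = 756 → t² = 158.76 → t = 12.6.

12.6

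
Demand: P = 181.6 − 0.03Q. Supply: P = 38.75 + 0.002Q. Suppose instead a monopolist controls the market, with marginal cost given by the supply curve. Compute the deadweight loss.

Competitive equilibrium: 181.6 − 0.03Q = 38.75 + 0.002Q → Q* = 4464.0625, P* = 47.67813.
Marginal revenue: MR = 181.6 − 0.06Q. Set MR = MC: 181.6 − 0.06Q = 38.75 + 0.002Q → Q_m = 2304.03226.
Price P_m = 181.6 − 0.03·2304.03226 = 112.47903; MC(Q_m) = 38.75 + 0.002·2304.03226 = 43.35806.
Competitive Q* = 4464.0625, so ΔQ = 2160.03024; wedge = 112.47903 − 43.35806 = 69.12097.
Deadweight loss = ½ × 2160.03024 × 69.12097 = 74651.69.

74651.69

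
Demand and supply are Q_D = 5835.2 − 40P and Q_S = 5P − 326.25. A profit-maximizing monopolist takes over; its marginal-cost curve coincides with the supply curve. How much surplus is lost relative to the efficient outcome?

In inverse form: demand P = 145.88 − 0.025Q, supply P = 65.25 + 0.2Q.
Competitive equilibrium: 145.88 − 0.025Q = 65.25 + 0.2Q → Q* = 358.3556, P* = 136.9211.
Marginal revenue: MR = 145.88 − 0.05Q. Set MR = MC: 145.88 − 0.05Q = 65.25 + 0.2Q → Q_m = 322.52.
Price P_m = 145.88 − 0.025·322.52 = 137.817; MC(Q_m) = 65.25 + 0.2·322.52 = 129.754.
Competitive Q* = 358.3556, so ΔQ = 35.8356; wedge = 137.817 − 129.754 = 8.063.
DWL = ½ × 35.8356 × 8.063 = 144.47.

144.47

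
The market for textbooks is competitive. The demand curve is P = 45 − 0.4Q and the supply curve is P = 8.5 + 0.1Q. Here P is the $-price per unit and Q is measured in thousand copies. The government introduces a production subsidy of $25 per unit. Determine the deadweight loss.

Competitive equilibrium: 45 − 0.4Q = 8.5 + 0.1Q → Q* = 73, P* = 15.8.
The subsidy lowers effective supply by 25: P = 0.1Q − 16.5.
New quantity: 45 − 0.4Q = 0.1Q − 16.5 → Q' = 123.
Overproduction ΔQ = 123 − 73 = 50; wedge = subsidy = 25.
Deadweight loss = ½ × 50 × 25 = $625 thousand.

$625 thousand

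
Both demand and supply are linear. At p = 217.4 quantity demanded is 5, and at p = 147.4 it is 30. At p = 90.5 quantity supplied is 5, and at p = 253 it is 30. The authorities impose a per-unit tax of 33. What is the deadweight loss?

58.55

Demand slope = (147.4 − 217.4)/(30 − 5) = −2.8, so p = 231.4 − 2.8q.
Supply slope = (253 − 90.5)/(30 − 5) = 6.5, so p = 58 + 6.5q.
Competitive equilibrium: 231.4 − 2.8q = 58 + 6.5q → q* = 18.6452, p* = 179.1935.
With the tax, the buyer price exceeds the seller price by 33: (231.4 − 2.8q) − (58 + 6.5q) = 33 → q' = 15.0968.
Δq = 18.6452 − 15.0968 = 3.5484; the wedge equals the tax, 33.
Welfare loss = ½ × 3.5484 × 33 = 58.55.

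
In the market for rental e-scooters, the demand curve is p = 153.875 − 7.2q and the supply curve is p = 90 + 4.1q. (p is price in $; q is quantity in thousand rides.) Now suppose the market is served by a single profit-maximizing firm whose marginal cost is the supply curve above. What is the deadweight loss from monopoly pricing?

Competitive equilibrium: 153.875 − 7.2q = 90 + 4.1q → q* = 5.65265, p* = 113.17588.
Marginal revenue: MR = 153.875 − 14.4q. Set MR = MC: 153.875 − 14.4q = 90 + 4.1q → q_m = 3.4527.
Price p_m = 153.875 − 7.2·3.4527 = 129.01556; MC(q_m) = 90 + 4.1·3.4527 = 104.15607.
Competitive q* = 5.65265, so Δq = 2.19995; wedge = 129.01556 − 104.15607 = 24.85949.
Deadweight loss = ½ × 2.19995 × 24.85949 = $27.34 thousand.

$27.34 thousand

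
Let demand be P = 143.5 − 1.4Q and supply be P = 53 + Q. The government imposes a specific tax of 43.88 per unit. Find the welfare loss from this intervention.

401.14

Competitive equilibrium: 143.5 − 1.4Q = 53 + Q → Q* = 37.7083, P* = 90.7083.
With the tax, the buyer price exceeds the seller price by 43.88: (143.5 − 1.4Q) − (53 + Q) = 43.88 → Q' = 19.425.
ΔQ = 37.7083 − 19.425 = 18.2833; the wedge equals the tax, 43.88.
Deadweight loss = ½ × 18.2833 × 43.88 = 401.14.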